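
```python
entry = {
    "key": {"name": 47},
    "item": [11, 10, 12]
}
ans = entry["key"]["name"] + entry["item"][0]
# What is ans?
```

Trace (tracking ans):
entry = {'key': {'name': 47}, 'item': [11, 10, 12]}  # -> entry = {'key': {'name': 47}, 'item': [11, 10, 12]}
ans = entry['key']['name'] + entry['item'][0]  # -> ans = 58

Answer: 58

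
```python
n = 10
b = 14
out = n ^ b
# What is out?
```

Answer: 4

Derivation:
Trace (tracking out):
n = 10  # -> n = 10
b = 14  # -> b = 14
out = n ^ b  # -> out = 4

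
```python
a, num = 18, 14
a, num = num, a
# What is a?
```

Trace (tracking a):
a, num = (18, 14)  # -> a = 18, num = 14
a, num = (num, a)  # -> a = 14, num = 18

Answer: 14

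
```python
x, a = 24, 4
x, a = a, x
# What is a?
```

Trace (tracking a):
x, a = (24, 4)  # -> x = 24, a = 4
x, a = (a, x)  # -> x = 4, a = 24

Answer: 24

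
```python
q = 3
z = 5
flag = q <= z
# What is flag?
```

Answer: True

Derivation:
Trace (tracking flag):
q = 3  # -> q = 3
z = 5  # -> z = 5
flag = q <= z  # -> flag = True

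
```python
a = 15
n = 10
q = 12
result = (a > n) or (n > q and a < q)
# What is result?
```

Answer: True

Derivation:
Trace (tracking result):
a = 15  # -> a = 15
n = 10  # -> n = 10
q = 12  # -> q = 12
result = a > n or (n > q and a < q)  # -> result = True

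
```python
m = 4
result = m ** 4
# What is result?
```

Answer: 256

Derivation:
Trace (tracking result):
m = 4  # -> m = 4
result = m ** 4  # -> result = 256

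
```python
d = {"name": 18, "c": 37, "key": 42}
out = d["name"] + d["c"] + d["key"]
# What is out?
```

Answer: 97

Derivation:
Trace (tracking out):
d = {'name': 18, 'c': 37, 'key': 42}  # -> d = {'name': 18, 'c': 37, 'key': 42}
out = d['name'] + d['c'] + d['key']  # -> out = 97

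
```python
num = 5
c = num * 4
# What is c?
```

Answer: 20

Derivation:
Trace (tracking c):
num = 5  # -> num = 5
c = num * 4  # -> c = 20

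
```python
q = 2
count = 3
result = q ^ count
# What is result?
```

Trace (tracking result):
q = 2  # -> q = 2
count = 3  # -> count = 3
result = q ^ count  # -> result = 1

Answer: 1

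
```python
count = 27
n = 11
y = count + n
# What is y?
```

Answer: 38

Derivation:
Trace (tracking y):
count = 27  # -> count = 27
n = 11  # -> n = 11
y = count + n  # -> y = 38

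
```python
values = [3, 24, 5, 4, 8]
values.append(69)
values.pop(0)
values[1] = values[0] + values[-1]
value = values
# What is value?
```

Answer: [24, 93, 4, 8, 69]

Derivation:
Trace (tracking value):
values = [3, 24, 5, 4, 8]  # -> values = [3, 24, 5, 4, 8]
values.append(69)  # -> values = [3, 24, 5, 4, 8, 69]
values.pop(0)  # -> values = [24, 5, 4, 8, 69]
values[1] = values[0] + values[-1]  # -> values = [24, 93, 4, 8, 69]
value = values  # -> value = [24, 93, 4, 8, 69]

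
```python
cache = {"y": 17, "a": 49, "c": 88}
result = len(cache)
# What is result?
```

Trace (tracking result):
cache = {'y': 17, 'a': 49, 'c': 88}  # -> cache = {'y': 17, 'a': 49, 'c': 88}
result = len(cache)  # -> result = 3

Answer: 3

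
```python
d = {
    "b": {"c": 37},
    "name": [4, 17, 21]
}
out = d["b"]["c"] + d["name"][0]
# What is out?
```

Trace (tracking out):
d = {'b': {'c': 37}, 'name': [4, 17, 21]}  # -> d = {'b': {'c': 37}, 'name': [4, 17, 21]}
out = d['b']['c'] + d['name'][0]  # -> out = 41

Answer: 41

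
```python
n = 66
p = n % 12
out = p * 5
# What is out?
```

Trace (tracking out):
n = 66  # -> n = 66
p = n % 12  # -> p = 6
out = p * 5  # -> out = 30

Answer: 30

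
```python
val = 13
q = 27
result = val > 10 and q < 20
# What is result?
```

Answer: False

Derivation:
Trace (tracking result):
val = 13  # -> val = 13
q = 27  # -> q = 27
result = val > 10 and q < 20  # -> result = False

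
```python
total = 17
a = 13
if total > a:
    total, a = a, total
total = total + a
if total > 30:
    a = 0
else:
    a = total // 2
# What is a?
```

Answer: 15

Derivation:
Trace (tracking a):
total = 17  # -> total = 17
a = 13  # -> a = 13
if total > a:  # condition is True
    total, a = (a, total)  # -> total = 13, a = 17
total = total + a  # -> total = 30
if total > 30:  # condition is False
else:
    a = total // 2  # -> a = 15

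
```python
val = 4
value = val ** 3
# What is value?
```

Trace (tracking value):
val = 4  # -> val = 4
value = val ** 3  # -> value = 64

Answer: 64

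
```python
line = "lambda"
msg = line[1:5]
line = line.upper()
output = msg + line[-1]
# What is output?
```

Answer: 'ambdA'

Derivation:
Trace (tracking output):
line = 'lambda'  # -> line = 'lambda'
msg = line[1:5]  # -> msg = 'ambd'
line = line.upper()  # -> line = 'LAMBDA'
output = msg + line[-1]  # -> output = 'ambdA'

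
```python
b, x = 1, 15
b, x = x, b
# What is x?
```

Answer: 1

Derivation:
Trace (tracking x):
b, x = (1, 15)  # -> b = 1, x = 15
b, x = (x, b)  # -> b = 15, x = 1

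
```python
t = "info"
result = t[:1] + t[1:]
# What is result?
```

Answer: 'info'

Derivation:
Trace (tracking result):
t = 'info'  # -> t = 'info'
result = t[:1] + t[1:]  # -> result = 'info'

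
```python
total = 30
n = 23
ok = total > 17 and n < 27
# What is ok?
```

Trace (tracking ok):
total = 30  # -> total = 30
n = 23  # -> n = 23
ok = total > 17 and n < 27  # -> ok = True

Answer: True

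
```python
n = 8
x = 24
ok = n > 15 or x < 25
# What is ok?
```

Answer: True

Derivation:
Trace (tracking ok):
n = 8  # -> n = 8
x = 24  # -> x = 24
ok = n > 15 or x < 25  # -> ok = True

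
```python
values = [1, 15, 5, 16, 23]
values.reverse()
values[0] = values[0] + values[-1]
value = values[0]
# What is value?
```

Answer: 24

Derivation:
Trace (tracking value):
values = [1, 15, 5, 16, 23]  # -> values = [1, 15, 5, 16, 23]
values.reverse()  # -> values = [23, 16, 5, 15, 1]
values[0] = values[0] + values[-1]  # -> values = [24, 16, 5, 15, 1]
value = values[0]  # -> value = 24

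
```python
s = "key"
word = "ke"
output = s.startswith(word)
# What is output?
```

Answer: True

Derivation:
Trace (tracking output):
s = 'key'  # -> s = 'key'
word = 'ke'  # -> word = 'ke'
output = s.startswith(word)  # -> output = True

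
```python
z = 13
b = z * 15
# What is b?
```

Trace (tracking b):
z = 13  # -> z = 13
b = z * 15  # -> b = 195

Answer: 195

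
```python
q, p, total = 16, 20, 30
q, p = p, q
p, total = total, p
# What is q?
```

Trace (tracking q):
q, p, total = (16, 20, 30)  # -> q = 16, p = 20, total = 30
q, p = (p, q)  # -> q = 20, p = 16
p, total = (total, p)  # -> p = 30, total = 16

Answer: 20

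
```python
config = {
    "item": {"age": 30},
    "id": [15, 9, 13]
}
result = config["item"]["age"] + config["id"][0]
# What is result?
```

Trace (tracking result):
config = {'item': {'age': 30}, 'id': [15, 9, 13]}  # -> config = {'item': {'age': 30}, 'id': [15, 9, 13]}
result = config['item']['age'] + config['id'][0]  # -> result = 45

Answer: 45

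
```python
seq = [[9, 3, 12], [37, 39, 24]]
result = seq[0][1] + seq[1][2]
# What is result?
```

Answer: 27

Derivation:
Trace (tracking result):
seq = [[9, 3, 12], [37, 39, 24]]  # -> seq = [[9, 3, 12], [37, 39, 24]]
result = seq[0][1] + seq[1][2]  # -> result = 27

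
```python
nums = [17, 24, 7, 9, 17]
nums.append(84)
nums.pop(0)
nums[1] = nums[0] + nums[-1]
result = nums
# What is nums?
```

Trace (tracking nums):
nums = [17, 24, 7, 9, 17]  # -> nums = [17, 24, 7, 9, 17]
nums.append(84)  # -> nums = [17, 24, 7, 9, 17, 84]
nums.pop(0)  # -> nums = [24, 7, 9, 17, 84]
nums[1] = nums[0] + nums[-1]  # -> nums = [24, 108, 9, 17, 84]
result = nums  # -> result = [24, 108, 9, 17, 84]

Answer: [24, 108, 9, 17, 84]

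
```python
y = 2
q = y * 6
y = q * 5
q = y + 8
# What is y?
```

Answer: 60

Derivation:
Trace (tracking y):
y = 2  # -> y = 2
q = y * 6  # -> q = 12
y = q * 5  # -> y = 60
q = y + 8  # -> q = 68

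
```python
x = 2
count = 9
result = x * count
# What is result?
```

Answer: 18

Derivation:
Trace (tracking result):
x = 2  # -> x = 2
count = 9  # -> count = 9
result = x * count  # -> result = 18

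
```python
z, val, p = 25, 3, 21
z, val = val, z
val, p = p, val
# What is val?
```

Trace (tracking val):
z, val, p = (25, 3, 21)  # -> z = 25, val = 3, p = 21
z, val = (val, z)  # -> z = 3, val = 25
val, p = (p, val)  # -> val = 21, p = 25

Answer: 21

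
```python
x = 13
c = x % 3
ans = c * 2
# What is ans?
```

Answer: 2

Derivation:
Trace (tracking ans):
x = 13  # -> x = 13
c = x % 3  # -> c = 1
ans = c * 2  # -> ans = 2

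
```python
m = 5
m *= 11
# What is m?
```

Answer: 55

Derivation:
Trace (tracking m):
m = 5  # -> m = 5
m *= 11  # -> m = 55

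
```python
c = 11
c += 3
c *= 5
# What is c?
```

Trace (tracking c):
c = 11  # -> c = 11
c += 3  # -> c = 14
c *= 5  # -> c = 70

Answer: 70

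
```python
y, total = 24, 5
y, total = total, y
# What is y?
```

Answer: 5

Derivation:
Trace (tracking y):
y, total = (24, 5)  # -> y = 24, total = 5
y, total = (total, y)  # -> y = 5, total = 24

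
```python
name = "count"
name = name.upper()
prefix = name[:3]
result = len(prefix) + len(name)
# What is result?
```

Trace (tracking result):
name = 'count'  # -> name = 'count'
name = name.upper()  # -> name = 'COUNT'
prefix = name[:3]  # -> prefix = 'COU'
result = len(prefix) + len(name)  # -> result = 8

Answer: 8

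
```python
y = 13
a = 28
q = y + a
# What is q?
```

Answer: 41

Derivation:
Trace (tracking q):
y = 13  # -> y = 13
a = 28  # -> a = 28
q = y + a  # -> q = 41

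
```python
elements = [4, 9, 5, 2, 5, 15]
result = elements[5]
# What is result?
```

Trace (tracking result):
elements = [4, 9, 5, 2, 5, 15]  # -> elements = [4, 9, 5, 2, 5, 15]
result = elements[5]  # -> result = 15

Answer: 15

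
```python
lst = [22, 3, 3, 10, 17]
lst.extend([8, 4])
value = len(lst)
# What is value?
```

Answer: 7

Derivation:
Trace (tracking value):
lst = [22, 3, 3, 10, 17]  # -> lst = [22, 3, 3, 10, 17]
lst.extend([8, 4])  # -> lst = [22, 3, 3, 10, 17, 8, 4]
value = len(lst)  # -> value = 7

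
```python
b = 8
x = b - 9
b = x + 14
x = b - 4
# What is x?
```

Trace (tracking x):
b = 8  # -> b = 8
x = b - 9  # -> x = -1
b = x + 14  # -> b = 13
x = b - 4  # -> x = 9

Answer: 9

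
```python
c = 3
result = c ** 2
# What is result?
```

Answer: 9

Derivation:
Trace (tracking result):
c = 3  # -> c = 3
result = c ** 2  # -> result = 9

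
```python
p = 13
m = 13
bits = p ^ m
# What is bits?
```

Answer: 0

Derivation:
Trace (tracking bits):
p = 13  # -> p = 13
m = 13  # -> m = 13
bits = p ^ m  # -> bits = 0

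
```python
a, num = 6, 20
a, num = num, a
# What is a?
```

Answer: 20

Derivation:
Trace (tracking a):
a, num = (6, 20)  # -> a = 6, num = 20
a, num = (num, a)  # -> a = 20, num = 6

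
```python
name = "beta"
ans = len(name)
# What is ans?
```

Answer: 4

Derivation:
Trace (tracking ans):
name = 'beta'  # -> name = 'beta'
ans = len(name)  # -> ans = 4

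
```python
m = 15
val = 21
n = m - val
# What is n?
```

Trace (tracking n):
m = 15  # -> m = 15
val = 21  # -> val = 21
n = m - val  # -> n = -6

Answer: -6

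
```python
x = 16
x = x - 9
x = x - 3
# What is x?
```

Trace (tracking x):
x = 16  # -> x = 16
x = x - 9  # -> x = 7
x = x - 3  # -> x = 4

Answer: 4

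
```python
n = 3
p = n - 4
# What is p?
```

Answer: -1

Derivation:
Trace (tracking p):
n = 3  # -> n = 3
p = n - 4  # -> p = -1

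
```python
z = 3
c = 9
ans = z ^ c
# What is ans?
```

Answer: 10

Derivation:
Trace (tracking ans):
z = 3  # -> z = 3
c = 9  # -> c = 9
ans = z ^ c  # -> ans = 10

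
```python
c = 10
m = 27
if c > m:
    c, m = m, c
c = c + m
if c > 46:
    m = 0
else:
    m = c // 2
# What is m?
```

Trace (tracking m):
c = 10  # -> c = 10
m = 27  # -> m = 27
if c > m:  # condition is False
c = c + m  # -> c = 37
if c > 46:  # condition is False
else:
    m = c // 2  # -> m = 18

Answer: 18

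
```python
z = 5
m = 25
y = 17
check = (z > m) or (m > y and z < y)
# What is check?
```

Trace (tracking check):
z = 5  # -> z = 5
m = 25  # -> m = 25
y = 17  # -> y = 17
check = z > m or (m > y and z < y)  # -> check = True

Answer: True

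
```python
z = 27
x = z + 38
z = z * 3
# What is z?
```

Answer: 81

Derivation:
Trace (tracking z):
z = 27  # -> z = 27
x = z + 38  # -> x = 65
z = z * 3  # -> z = 81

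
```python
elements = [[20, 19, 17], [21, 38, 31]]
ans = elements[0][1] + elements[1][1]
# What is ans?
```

Trace (tracking ans):
elements = [[20, 19, 17], [21, 38, 31]]  # -> elements = [[20, 19, 17], [21, 38, 31]]
ans = elements[0][1] + elements[1][1]  # -> ans = 57

Answer: 57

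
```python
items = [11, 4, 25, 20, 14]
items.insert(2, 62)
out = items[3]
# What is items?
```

Answer: [11, 4, 62, 25, 20, 14]

Derivation:
Trace (tracking items):
items = [11, 4, 25, 20, 14]  # -> items = [11, 4, 25, 20, 14]
items.insert(2, 62)  # -> items = [11, 4, 62, 25, 20, 14]
out = items[3]  # -> out = 25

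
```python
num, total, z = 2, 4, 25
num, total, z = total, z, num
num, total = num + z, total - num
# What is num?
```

Trace (tracking num):
num, total, z = (2, 4, 25)  # -> num = 2, total = 4, z = 25
num, total, z = (total, z, num)  # -> num = 4, total = 25, z = 2
num, total = (num + z, total - num)  # -> num = 6, total = 21

Answer: 6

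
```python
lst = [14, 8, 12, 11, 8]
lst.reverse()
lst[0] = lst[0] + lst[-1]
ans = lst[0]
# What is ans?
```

Trace (tracking ans):
lst = [14, 8, 12, 11, 8]  # -> lst = [14, 8, 12, 11, 8]
lst.reverse()  # -> lst = [8, 11, 12, 8, 14]
lst[0] = lst[0] + lst[-1]  # -> lst = [22, 11, 12, 8, 14]
ans = lst[0]  # -> ans = 22

Answer: 22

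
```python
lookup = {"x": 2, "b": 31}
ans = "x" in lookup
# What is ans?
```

Trace (tracking ans):
lookup = {'x': 2, 'b': 31}  # -> lookup = {'x': 2, 'b': 31}
ans = 'x' in lookup  # -> ans = True

Answer: True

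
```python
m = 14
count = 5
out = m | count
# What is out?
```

Answer: 15

Derivation:
Trace (tracking out):
m = 14  # -> m = 14
count = 5  # -> count = 5
out = m | count  # -> out = 15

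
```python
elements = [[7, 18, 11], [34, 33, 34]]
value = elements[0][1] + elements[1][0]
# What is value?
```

Trace (tracking value):
elements = [[7, 18, 11], [34, 33, 34]]  # -> elements = [[7, 18, 11], [34, 33, 34]]
value = elements[0][1] + elements[1][0]  # -> value = 52

Answer: 52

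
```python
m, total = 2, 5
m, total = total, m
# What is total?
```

Trace (tracking total):
m, total = (2, 5)  # -> m = 2, total = 5
m, total = (total, m)  # -> m = 5, total = 2

Answer: 2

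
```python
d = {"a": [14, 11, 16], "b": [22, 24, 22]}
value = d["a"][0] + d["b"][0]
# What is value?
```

Answer: 36

Derivation:
Trace (tracking value):
d = {'a': [14, 11, 16], 'b': [22, 24, 22]}  # -> d = {'a': [14, 11, 16], 'b': [22, 24, 22]}
value = d['a'][0] + d['b'][0]  # -> value = 36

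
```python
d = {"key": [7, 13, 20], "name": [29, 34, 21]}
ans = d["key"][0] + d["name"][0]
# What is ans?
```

Answer: 36

Derivation:
Trace (tracking ans):
d = {'key': [7, 13, 20], 'name': [29, 34, 21]}  # -> d = {'key': [7, 13, 20], 'name': [29, 34, 21]}
ans = d['key'][0] + d['name'][0]  # -> ans = 36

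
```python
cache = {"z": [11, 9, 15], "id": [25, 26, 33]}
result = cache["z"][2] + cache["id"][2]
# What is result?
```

Answer: 48

Derivation:
Trace (tracking result):
cache = {'z': [11, 9, 15], 'id': [25, 26, 33]}  # -> cache = {'z': [11, 9, 15], 'id': [25, 26, 33]}
result = cache['z'][2] + cache['id'][2]  # -> result = 48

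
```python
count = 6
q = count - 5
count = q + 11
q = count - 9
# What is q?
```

Trace (tracking q):
count = 6  # -> count = 6
q = count - 5  # -> q = 1
count = q + 11  # -> count = 12
q = count - 9  # -> q = 3

Answer: 3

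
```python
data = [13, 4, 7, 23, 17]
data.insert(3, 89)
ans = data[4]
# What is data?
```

Answer: [13, 4, 7, 89, 23, 17]

Derivation:
Trace (tracking data):
data = [13, 4, 7, 23, 17]  # -> data = [13, 4, 7, 23, 17]
data.insert(3, 89)  # -> data = [13, 4, 7, 89, 23, 17]
ans = data[4]  # -> ans = 23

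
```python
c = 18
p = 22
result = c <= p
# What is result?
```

Trace (tracking result):
c = 18  # -> c = 18
p = 22  # -> p = 22
result = c <= p  # -> result = True

Answer: True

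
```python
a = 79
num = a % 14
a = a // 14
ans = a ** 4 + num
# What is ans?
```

Trace (tracking ans):
a = 79  # -> a = 79
num = a % 14  # -> num = 9
a = a // 14  # -> a = 5
ans = a ** 4 + num  # -> ans = 634

Answer: 634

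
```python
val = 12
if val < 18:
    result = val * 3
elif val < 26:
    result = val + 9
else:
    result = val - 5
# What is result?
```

Answer: 36

Derivation:
Trace (tracking result):
val = 12  # -> val = 12
if val < 18:  # condition is True
    result = val * 3  # -> result = 36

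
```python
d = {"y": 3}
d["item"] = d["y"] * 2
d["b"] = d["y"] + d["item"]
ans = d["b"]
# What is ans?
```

Answer: 9

Derivation:
Trace (tracking ans):
d = {'y': 3}  # -> d = {'y': 3}
d['item'] = d['y'] * 2  # -> d = {'y': 3, 'item': 6}
d['b'] = d['y'] + d['item']  # -> d = {'y': 3, 'item': 6, 'b': 9}
ans = d['b']  # -> ans = 9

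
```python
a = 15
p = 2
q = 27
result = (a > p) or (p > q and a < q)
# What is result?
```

Answer: True

Derivation:
Trace (tracking result):
a = 15  # -> a = 15
p = 2  # -> p = 2
q = 27  # -> q = 27
result = a > p or (p > q and a < q)  # -> result = True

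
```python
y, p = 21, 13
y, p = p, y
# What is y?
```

Trace (tracking y):
y, p = (21, 13)  # -> y = 21, p = 13
y, p = (p, y)  # -> y = 13, p = 21

Answer: 13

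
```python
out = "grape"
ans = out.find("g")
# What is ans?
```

Trace (tracking ans):
out = 'grape'  # -> out = 'grape'
ans = out.find('g')  # -> ans = 0

Answer: 0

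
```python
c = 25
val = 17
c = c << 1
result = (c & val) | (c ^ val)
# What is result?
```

Answer: 51

Derivation:
Trace (tracking result):
c = 25  # -> c = 25
val = 17  # -> val = 17
c = c << 1  # -> c = 50
result = c & val | c ^ val  # -> result = 51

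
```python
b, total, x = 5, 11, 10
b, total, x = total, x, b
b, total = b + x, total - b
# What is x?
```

Trace (tracking x):
b, total, x = (5, 11, 10)  # -> b = 5, total = 11, x = 10
b, total, x = (total, x, b)  # -> b = 11, total = 10, x = 5
b, total = (b + x, total - b)  # -> b = 16, total = -1

Answer: 5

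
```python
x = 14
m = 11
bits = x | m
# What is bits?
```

Answer: 15

Derivation:
Trace (tracking bits):
x = 14  # -> x = 14
m = 11  # -> m = 11
bits = x | m  # -> bits = 15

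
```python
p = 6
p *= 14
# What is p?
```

Answer: 84

Derivation:
Trace (tracking p):
p = 6  # -> p = 6
p *= 14  # -> p = 84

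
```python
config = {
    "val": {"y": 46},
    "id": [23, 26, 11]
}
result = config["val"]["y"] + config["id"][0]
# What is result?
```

Trace (tracking result):
config = {'val': {'y': 46}, 'id': [23, 26, 11]}  # -> config = {'val': {'y': 46}, 'id': [23, 26, 11]}
result = config['val']['y'] + config['id'][0]  # -> result = 69

Answer: 69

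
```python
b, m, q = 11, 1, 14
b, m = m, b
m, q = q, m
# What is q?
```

Answer: 11

Derivation:
Trace (tracking q):
b, m, q = (11, 1, 14)  # -> b = 11, m = 1, q = 14
b, m = (m, b)  # -> b = 1, m = 11
m, q = (q, m)  # -> m = 14, q = 11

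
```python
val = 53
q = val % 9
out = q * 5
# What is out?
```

Answer: 40

Derivation:
Trace (tracking out):
val = 53  # -> val = 53
q = val % 9  # -> q = 8
out = q * 5  # -> out = 40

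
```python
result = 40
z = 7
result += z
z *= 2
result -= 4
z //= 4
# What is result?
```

Answer: 43

Derivation:
Trace (tracking result):
result = 40  # -> result = 40
z = 7  # -> z = 7
result += z  # -> result = 47
z *= 2  # -> z = 14
result -= 4  # -> result = 43
z //= 4  # -> z = 3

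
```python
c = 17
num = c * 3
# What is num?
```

Answer: 51

Derivation:
Trace (tracking num):
c = 17  # -> c = 17
num = c * 3  # -> num = 51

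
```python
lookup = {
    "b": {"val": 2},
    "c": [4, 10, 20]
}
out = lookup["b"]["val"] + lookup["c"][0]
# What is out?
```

Trace (tracking out):
lookup = {'b': {'val': 2}, 'c': [4, 10, 20]}  # -> lookup = {'b': {'val': 2}, 'c': [4, 10, 20]}
out = lookup['b']['val'] + lookup['c'][0]  # -> out = 6

Answer: 6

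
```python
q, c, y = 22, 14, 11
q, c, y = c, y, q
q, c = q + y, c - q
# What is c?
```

Answer: -3

Derivation:
Trace (tracking c):
q, c, y = (22, 14, 11)  # -> q = 22, c = 14, y = 11
q, c, y = (c, y, q)  # -> q = 14, c = 11, y = 22
q, c = (q + y, c - q)  # -> q = 36, c = -3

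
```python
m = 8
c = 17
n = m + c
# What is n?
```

Trace (tracking n):
m = 8  # -> m = 8
c = 17  # -> c = 17
n = m + c  # -> n = 25

Answer: 25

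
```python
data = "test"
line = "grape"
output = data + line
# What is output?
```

Trace (tracking output):
data = 'test'  # -> data = 'test'
line = 'grape'  # -> line = 'grape'
output = data + line  # -> output = 'testgrape'

Answer: 'testgrape'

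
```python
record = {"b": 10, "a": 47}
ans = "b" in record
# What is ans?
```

Answer: True

Derivation:
Trace (tracking ans):
record = {'b': 10, 'a': 47}  # -> record = {'b': 10, 'a': 47}
ans = 'b' in record  # -> ans = True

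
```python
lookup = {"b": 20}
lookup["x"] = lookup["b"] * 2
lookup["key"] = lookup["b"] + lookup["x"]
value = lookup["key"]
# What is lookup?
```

Answer: {'b': 20, 'x': 40, 'key': 60}

Derivation:
Trace (tracking lookup):
lookup = {'b': 20}  # -> lookup = {'b': 20}
lookup['x'] = lookup['b'] * 2  # -> lookup = {'b': 20, 'x': 40}
lookup['key'] = lookup['b'] + lookup['x']  # -> lookup = {'b': 20, 'x': 40, 'key': 60}
value = lookup['key']  # -> value = 60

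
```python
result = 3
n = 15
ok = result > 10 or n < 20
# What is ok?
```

Answer: True

Derivation:
Trace (tracking ok):
result = 3  # -> result = 3
n = 15  # -> n = 15
ok = result > 10 or n < 20  # -> ok = True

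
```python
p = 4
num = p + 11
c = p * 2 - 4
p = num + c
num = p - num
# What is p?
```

Trace (tracking p):
p = 4  # -> p = 4
num = p + 11  # -> num = 15
c = p * 2 - 4  # -> c = 4
p = num + c  # -> p = 19
num = p - num  # -> num = 4

Answer: 19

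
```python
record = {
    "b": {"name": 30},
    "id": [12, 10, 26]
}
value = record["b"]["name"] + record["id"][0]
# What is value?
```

Answer: 42

Derivation:
Trace (tracking value):
record = {'b': {'name': 30}, 'id': [12, 10, 26]}  # -> record = {'b': {'name': 30}, 'id': [12, 10, 26]}
value = record['b']['name'] + record['id'][0]  # -> value = 42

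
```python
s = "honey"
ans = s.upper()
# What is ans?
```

Trace (tracking ans):
s = 'honey'  # -> s = 'honey'
ans = s.upper()  # -> ans = 'HONEY'

Answer: 'HONEY'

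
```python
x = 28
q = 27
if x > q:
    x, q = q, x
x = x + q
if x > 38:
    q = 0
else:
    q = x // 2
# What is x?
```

Trace (tracking x):
x = 28  # -> x = 28
q = 27  # -> q = 27
if x > q:  # condition is True
    x, q = (q, x)  # -> x = 27, q = 28
x = x + q  # -> x = 55
if x > 38:  # condition is True
    q = 0  # -> q = 0

Answer: 55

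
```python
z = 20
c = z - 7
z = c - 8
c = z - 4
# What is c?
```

Trace (tracking c):
z = 20  # -> z = 20
c = z - 7  # -> c = 13
z = c - 8  # -> z = 5
c = z - 4  # -> c = 1

Answer: 1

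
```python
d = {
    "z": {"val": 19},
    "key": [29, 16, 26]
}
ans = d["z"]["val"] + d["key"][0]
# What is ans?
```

Trace (tracking ans):
d = {'z': {'val': 19}, 'key': [29, 16, 26]}  # -> d = {'z': {'val': 19}, 'key': [29, 16, 26]}
ans = d['z']['val'] + d['key'][0]  # -> ans = 48

Answer: 48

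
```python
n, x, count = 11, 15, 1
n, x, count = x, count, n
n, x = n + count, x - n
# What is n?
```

Trace (tracking n):
n, x, count = (11, 15, 1)  # -> n = 11, x = 15, count = 1
n, x, count = (x, count, n)  # -> n = 15, x = 1, count = 11
n, x = (n + count, x - n)  # -> n = 26, x = -14

Answer: 26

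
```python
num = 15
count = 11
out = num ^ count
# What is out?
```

Answer: 4

Derivation:
Trace (tracking out):
num = 15  # -> num = 15
count = 11  # -> count = 11
out = num ^ count  # -> out = 4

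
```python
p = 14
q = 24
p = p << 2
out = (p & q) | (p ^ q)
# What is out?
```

Answer: 56

Derivation:
Trace (tracking out):
p = 14  # -> p = 14
q = 24  # -> q = 24
p = p << 2  # -> p = 56
out = p & q | p ^ q  # -> out = 56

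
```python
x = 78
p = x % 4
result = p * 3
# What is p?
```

Answer: 2

Derivation:
Trace (tracking p):
x = 78  # -> x = 78
p = x % 4  # -> p = 2
result = p * 3  # -> result = 6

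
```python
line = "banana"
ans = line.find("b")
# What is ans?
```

Trace (tracking ans):
line = 'banana'  # -> line = 'banana'
ans = line.find('b')  # -> ans = 0

Answer: 0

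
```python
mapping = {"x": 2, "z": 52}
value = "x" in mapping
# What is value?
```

Answer: True

Derivation:
Trace (tracking value):
mapping = {'x': 2, 'z': 52}  # -> mapping = {'x': 2, 'z': 52}
value = 'x' in mapping  # -> value = True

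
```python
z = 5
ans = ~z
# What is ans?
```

Answer: -6

Derivation:
Trace (tracking ans):
z = 5  # -> z = 5
ans = ~z  # -> ans = -6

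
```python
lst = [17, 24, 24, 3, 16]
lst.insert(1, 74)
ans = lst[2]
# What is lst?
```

Trace (tracking lst):
lst = [17, 24, 24, 3, 16]  # -> lst = [17, 24, 24, 3, 16]
lst.insert(1, 74)  # -> lst = [17, 74, 24, 24, 3, 16]
ans = lst[2]  # -> ans = 24

Answer: [17, 74, 24, 24, 3, 16]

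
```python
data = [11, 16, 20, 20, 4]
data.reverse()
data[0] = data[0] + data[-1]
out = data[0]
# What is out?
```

Trace (tracking out):
data = [11, 16, 20, 20, 4]  # -> data = [11, 16, 20, 20, 4]
data.reverse()  # -> data = [4, 20, 20, 16, 11]
data[0] = data[0] + data[-1]  # -> data = [15, 20, 20, 16, 11]
out = data[0]  # -> out = 15

Answer: 15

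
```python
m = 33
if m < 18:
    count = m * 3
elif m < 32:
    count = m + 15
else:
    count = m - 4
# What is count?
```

Answer: 29

Derivation:
Trace (tracking count):
m = 33  # -> m = 33
if m < 18:  # condition is False
elif m < 32:  # condition is False
else:
    count = m - 4  # -> count = 29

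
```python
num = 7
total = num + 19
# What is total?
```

Trace (tracking total):
num = 7  # -> num = 7
total = num + 19  # -> total = 26

Answer: 26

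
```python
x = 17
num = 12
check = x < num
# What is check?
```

Trace (tracking check):
x = 17  # -> x = 17
num = 12  # -> num = 12
check = x < num  # -> check = False

Answer: False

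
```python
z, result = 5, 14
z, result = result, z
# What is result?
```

Answer: 5

Derivation:
Trace (tracking result):
z, result = (5, 14)  # -> z = 5, result = 14
z, result = (result, z)  # -> z = 14, result = 5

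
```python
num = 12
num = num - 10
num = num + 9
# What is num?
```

Trace (tracking num):
num = 12  # -> num = 12
num = num - 10  # -> num = 2
num = num + 9  # -> num = 11

Answer: 11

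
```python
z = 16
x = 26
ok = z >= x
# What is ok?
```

Answer: False

Derivation:
Trace (tracking ok):
z = 16  # -> z = 16
x = 26  # -> x = 26
ok = z >= x  # -> ok = False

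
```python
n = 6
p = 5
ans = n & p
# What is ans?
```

Trace (tracking ans):
n = 6  # -> n = 6
p = 5  # -> p = 5
ans = n & p  # -> ans = 4

Answer: 4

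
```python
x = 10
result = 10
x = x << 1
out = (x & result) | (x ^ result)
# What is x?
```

Trace (tracking x):
x = 10  # -> x = 10
result = 10  # -> result = 10
x = x << 1  # -> x = 20
out = x & result | x ^ result  # -> out = 30

Answer: 20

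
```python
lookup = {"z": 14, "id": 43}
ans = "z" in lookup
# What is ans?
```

Trace (tracking ans):
lookup = {'z': 14, 'id': 43}  # -> lookup = {'z': 14, 'id': 43}
ans = 'z' in lookup  # -> ans = True

Answer: True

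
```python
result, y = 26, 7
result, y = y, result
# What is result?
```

Answer: 7

Derivation:
Trace (tracking result):
result, y = (26, 7)  # -> result = 26, y = 7
result, y = (y, result)  # -> result = 7, y = 26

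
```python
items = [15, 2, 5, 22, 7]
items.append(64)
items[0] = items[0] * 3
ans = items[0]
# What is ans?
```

Answer: 45

Derivation:
Trace (tracking ans):
items = [15, 2, 5, 22, 7]  # -> items = [15, 2, 5, 22, 7]
items.append(64)  # -> items = [15, 2, 5, 22, 7, 64]
items[0] = items[0] * 3  # -> items = [45, 2, 5, 22, 7, 64]
ans = items[0]  # -> ans = 45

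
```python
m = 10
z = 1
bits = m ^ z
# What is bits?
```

Answer: 11

Derivation:
Trace (tracking bits):
m = 10  # -> m = 10
z = 1  # -> z = 1
bits = m ^ z  # -> bits = 11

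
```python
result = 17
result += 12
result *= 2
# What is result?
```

Answer: 58

Derivation:
Trace (tracking result):
result = 17  # -> result = 17
result += 12  # -> result = 29
result *= 2  # -> result = 58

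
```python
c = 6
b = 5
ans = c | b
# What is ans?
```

Trace (tracking ans):
c = 6  # -> c = 6
b = 5  # -> b = 5
ans = c | b  # -> ans = 7

Answer: 7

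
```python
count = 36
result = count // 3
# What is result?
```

Trace (tracking result):
count = 36  # -> count = 36
result = count // 3  # -> result = 12

Answer: 12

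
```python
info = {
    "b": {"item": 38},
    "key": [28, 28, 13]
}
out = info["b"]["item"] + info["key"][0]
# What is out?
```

Trace (tracking out):
info = {'b': {'item': 38}, 'key': [28, 28, 13]}  # -> info = {'b': {'item': 38}, 'key': [28, 28, 13]}
out = info['b']['item'] + info['key'][0]  # -> out = 66

Answer: 66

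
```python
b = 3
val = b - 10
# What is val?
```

Answer: -7

Derivation:
Trace (tracking val):
b = 3  # -> b = 3
val = b - 10  # -> val = -7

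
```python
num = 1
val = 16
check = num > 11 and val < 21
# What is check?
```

Trace (tracking check):
num = 1  # -> num = 1
val = 16  # -> val = 16
check = num > 11 and val < 21  # -> check = False

Answer: False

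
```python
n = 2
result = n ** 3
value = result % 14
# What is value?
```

Trace (tracking value):
n = 2  # -> n = 2
result = n ** 3  # -> result = 8
value = result % 14  # -> value = 8

Answer: 8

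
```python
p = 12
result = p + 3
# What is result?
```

Trace (tracking result):
p = 12  # -> p = 12
result = p + 3  # -> result = 15

Answer: 15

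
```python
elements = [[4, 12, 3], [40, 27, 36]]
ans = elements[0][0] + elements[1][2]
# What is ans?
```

Answer: 40

Derivation:
Trace (tracking ans):
elements = [[4, 12, 3], [40, 27, 36]]  # -> elements = [[4, 12, 3], [40, 27, 36]]
ans = elements[0][0] + elements[1][2]  # -> ans = 40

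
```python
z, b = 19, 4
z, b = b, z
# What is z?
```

Answer: 4

Derivation:
Trace (tracking z):
z, b = (19, 4)  # -> z = 19, b = 4
z, b = (b, z)  # -> z = 4, b = 19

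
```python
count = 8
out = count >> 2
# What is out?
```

Answer: 2

Derivation:
Trace (tracking out):
count = 8  # -> count = 8
out = count >> 2  # -> out = 2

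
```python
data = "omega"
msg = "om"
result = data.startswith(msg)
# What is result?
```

Answer: True

Derivation:
Trace (tracking result):
data = 'omega'  # -> data = 'omega'
msg = 'om'  # -> msg = 'om'
result = data.startswith(msg)  # -> result = True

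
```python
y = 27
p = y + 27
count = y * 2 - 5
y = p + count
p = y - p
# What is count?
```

Trace (tracking count):
y = 27  # -> y = 27
p = y + 27  # -> p = 54
count = y * 2 - 5  # -> count = 49
y = p + count  # -> y = 103
p = y - p  # -> p = 49

Answer: 49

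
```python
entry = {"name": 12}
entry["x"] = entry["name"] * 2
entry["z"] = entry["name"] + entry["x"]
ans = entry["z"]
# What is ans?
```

Trace (tracking ans):
entry = {'name': 12}  # -> entry = {'name': 12}
entry['x'] = entry['name'] * 2  # -> entry = {'name': 12, 'x': 24}
entry['z'] = entry['name'] + entry['x']  # -> entry = {'name': 12, 'x': 24, 'z': 36}
ans = entry['z']  # -> ans = 36

Answer: 36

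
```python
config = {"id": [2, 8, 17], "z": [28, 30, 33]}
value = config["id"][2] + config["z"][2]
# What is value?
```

Answer: 50

Derivation:
Trace (tracking value):
config = {'id': [2, 8, 17], 'z': [28, 30, 33]}  # -> config = {'id': [2, 8, 17], 'z': [28, 30, 33]}
value = config['id'][2] + config['z'][2]  # -> value = 50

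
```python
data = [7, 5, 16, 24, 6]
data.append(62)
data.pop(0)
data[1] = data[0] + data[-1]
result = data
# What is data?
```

Trace (tracking data):
data = [7, 5, 16, 24, 6]  # -> data = [7, 5, 16, 24, 6]
data.append(62)  # -> data = [7, 5, 16, 24, 6, 62]
data.pop(0)  # -> data = [5, 16, 24, 6, 62]
data[1] = data[0] + data[-1]  # -> data = [5, 67, 24, 6, 62]
result = data  # -> result = [5, 67, 24, 6, 62]

Answer: [5, 67, 24, 6, 62]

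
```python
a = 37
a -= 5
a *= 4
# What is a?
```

Trace (tracking a):
a = 37  # -> a = 37
a -= 5  # -> a = 32
a *= 4  # -> a = 128

Answer: 128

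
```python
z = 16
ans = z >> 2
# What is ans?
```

Answer: 4

Derivation:
Trace (tracking ans):
z = 16  # -> z = 16
ans = z >> 2  # -> ans = 4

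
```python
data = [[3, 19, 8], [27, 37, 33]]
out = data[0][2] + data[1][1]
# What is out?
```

Answer: 45

Derivation:
Trace (tracking out):
data = [[3, 19, 8], [27, 37, 33]]  # -> data = [[3, 19, 8], [27, 37, 33]]
out = data[0][2] + data[1][1]  # -> out = 45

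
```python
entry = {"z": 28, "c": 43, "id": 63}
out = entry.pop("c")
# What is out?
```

Answer: 43

Derivation:
Trace (tracking out):
entry = {'z': 28, 'c': 43, 'id': 63}  # -> entry = {'z': 28, 'c': 43, 'id': 63}
out = entry.pop('c')  # -> out = 43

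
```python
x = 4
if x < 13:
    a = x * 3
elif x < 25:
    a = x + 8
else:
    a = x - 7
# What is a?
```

Trace (tracking a):
x = 4  # -> x = 4
if x < 13:  # condition is True
    a = x * 3  # -> a = 12

Answer: 12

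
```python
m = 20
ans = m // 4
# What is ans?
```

Answer: 5

Derivation:
Trace (tracking ans):
m = 20  # -> m = 20
ans = m // 4  # -> ans = 5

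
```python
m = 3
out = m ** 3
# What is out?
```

Trace (tracking out):
m = 3  # -> m = 3
out = m ** 3  # -> out = 27

Answer: 27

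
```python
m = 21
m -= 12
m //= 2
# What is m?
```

Trace (tracking m):
m = 21  # -> m = 21
m -= 12  # -> m = 9
m //= 2  # -> m = 4

Answer: 4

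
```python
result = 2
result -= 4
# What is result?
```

Answer: -2

Derivation:
Trace (tracking result):
result = 2  # -> result = 2
result -= 4  # -> result = -2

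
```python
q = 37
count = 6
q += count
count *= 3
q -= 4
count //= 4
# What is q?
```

Trace (tracking q):
q = 37  # -> q = 37
count = 6  # -> count = 6
q += count  # -> q = 43
count *= 3  # -> count = 18
q -= 4  # -> q = 39
count //= 4  # -> count = 4

Answer: 39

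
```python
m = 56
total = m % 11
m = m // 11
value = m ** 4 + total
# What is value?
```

Answer: 626

Derivation:
Trace (tracking value):
m = 56  # -> m = 56
total = m % 11  # -> total = 1
m = m // 11  # -> m = 5
value = m ** 4 + total  # -> value = 626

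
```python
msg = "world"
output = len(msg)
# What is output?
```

Trace (tracking output):
msg = 'world'  # -> msg = 'world'
output = len(msg)  # -> output = 5

Answer: 5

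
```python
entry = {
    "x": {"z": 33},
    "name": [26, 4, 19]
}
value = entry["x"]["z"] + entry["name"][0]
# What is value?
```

Trace (tracking value):
entry = {'x': {'z': 33}, 'name': [26, 4, 19]}  # -> entry = {'x': {'z': 33}, 'name': [26, 4, 19]}
value = entry['x']['z'] + entry['name'][0]  # -> value = 59

Answer: 59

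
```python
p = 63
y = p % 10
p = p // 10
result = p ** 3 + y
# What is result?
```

Answer: 219

Derivation:
Trace (tracking result):
p = 63  # -> p = 63
y = p % 10  # -> y = 3
p = p // 10  # -> p = 6
result = p ** 3 + y  # -> result = 219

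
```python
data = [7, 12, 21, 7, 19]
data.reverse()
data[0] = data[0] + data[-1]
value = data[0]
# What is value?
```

Trace (tracking value):
data = [7, 12, 21, 7, 19]  # -> data = [7, 12, 21, 7, 19]
data.reverse()  # -> data = [19, 7, 21, 12, 7]
data[0] = data[0] + data[-1]  # -> data = [26, 7, 21, 12, 7]
value = data[0]  # -> value = 26

Answer: 26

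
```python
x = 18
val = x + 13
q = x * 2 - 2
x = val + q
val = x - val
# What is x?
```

Trace (tracking x):
x = 18  # -> x = 18
val = x + 13  # -> val = 31
q = x * 2 - 2  # -> q = 34
x = val + q  # -> x = 65
val = x - val  # -> val = 34

Answer: 65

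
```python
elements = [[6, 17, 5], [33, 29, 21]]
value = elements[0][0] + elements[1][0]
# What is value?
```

Trace (tracking value):
elements = [[6, 17, 5], [33, 29, 21]]  # -> elements = [[6, 17, 5], [33, 29, 21]]
value = elements[0][0] + elements[1][0]  # -> value = 39

Answer: 39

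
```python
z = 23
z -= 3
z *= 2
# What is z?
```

Trace (tracking z):
z = 23  # -> z = 23
z -= 3  # -> z = 20
z *= 2  # -> z = 40

Answer: 40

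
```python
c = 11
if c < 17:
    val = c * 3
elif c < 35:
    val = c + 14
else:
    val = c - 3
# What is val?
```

Trace (tracking val):
c = 11  # -> c = 11
if c < 17:  # condition is True
    val = c * 3  # -> val = 33

Answer: 33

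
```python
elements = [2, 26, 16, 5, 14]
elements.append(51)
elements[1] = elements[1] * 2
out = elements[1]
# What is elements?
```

Answer: [2, 52, 16, 5, 14, 51]

Derivation:
Trace (tracking elements):
elements = [2, 26, 16, 5, 14]  # -> elements = [2, 26, 16, 5, 14]
elements.append(51)  # -> elements = [2, 26, 16, 5, 14, 51]
elements[1] = elements[1] * 2  # -> elements = [2, 52, 16, 5, 14, 51]
out = elements[1]  # -> out = 52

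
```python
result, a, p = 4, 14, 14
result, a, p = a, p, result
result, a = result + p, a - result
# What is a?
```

Trace (tracking a):
result, a, p = (4, 14, 14)  # -> result = 4, a = 14, p = 14
result, a, p = (a, p, result)  # -> result = 14, a = 14, p = 4
result, a = (result + p, a - result)  # -> result = 18, a = 0

Answer: 0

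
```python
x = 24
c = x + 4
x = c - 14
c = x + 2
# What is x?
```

Answer: 14

Derivation:
Trace (tracking x):
x = 24  # -> x = 24
c = x + 4  # -> c = 28
x = c - 14  # -> x = 14
c = x + 2  # -> c = 16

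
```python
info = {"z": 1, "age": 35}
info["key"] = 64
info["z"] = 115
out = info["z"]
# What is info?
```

Trace (tracking info):
info = {'z': 1, 'age': 35}  # -> info = {'z': 1, 'age': 35}
info['key'] = 64  # -> info = {'z': 1, 'age': 35, 'key': 64}
info['z'] = 115  # -> info = {'z': 115, 'age': 35, 'key': 64}
out = info['z']  # -> out = 115

Answer: {'z': 115, 'age': 35, 'key': 64}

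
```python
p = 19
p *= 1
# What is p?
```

Answer: 19

Derivation:
Trace (tracking p):
p = 19  # -> p = 19
p *= 1  # -> p = 19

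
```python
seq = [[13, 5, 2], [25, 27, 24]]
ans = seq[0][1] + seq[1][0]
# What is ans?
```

Answer: 30

Derivation:
Trace (tracking ans):
seq = [[13, 5, 2], [25, 27, 24]]  # -> seq = [[13, 5, 2], [25, 27, 24]]
ans = seq[0][1] + seq[1][0]  # -> ans = 30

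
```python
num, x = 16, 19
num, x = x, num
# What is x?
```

Trace (tracking x):
num, x = (16, 19)  # -> num = 16, x = 19
num, x = (x, num)  # -> num = 19, x = 16

Answer: 16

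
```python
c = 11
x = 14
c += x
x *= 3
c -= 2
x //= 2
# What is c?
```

Answer: 23

Derivation:
Trace (tracking c):
c = 11  # -> c = 11
x = 14  # -> x = 14
c += x  # -> c = 25
x *= 3  # -> x = 42
c -= 2  # -> c = 23
x //= 2  # -> x = 21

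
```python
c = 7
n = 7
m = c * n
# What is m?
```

Trace (tracking m):
c = 7  # -> c = 7
n = 7  # -> n = 7
m = c * n  # -> m = 49

Answer: 49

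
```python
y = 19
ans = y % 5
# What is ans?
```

Trace (tracking ans):
y = 19  # -> y = 19
ans = y % 5  # -> ans = 4

Answer: 4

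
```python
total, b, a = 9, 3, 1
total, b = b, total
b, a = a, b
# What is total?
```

Answer: 3

Derivation:
Trace (tracking total):
total, b, a = (9, 3, 1)  # -> total = 9, b = 3, a = 1
total, b = (b, total)  # -> total = 3, b = 9
b, a = (a, b)  # -> b = 1, a = 9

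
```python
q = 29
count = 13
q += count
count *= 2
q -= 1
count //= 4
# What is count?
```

Trace (tracking count):
q = 29  # -> q = 29
count = 13  # -> count = 13
q += count  # -> q = 42
count *= 2  # -> count = 26
q -= 1  # -> q = 41
count //= 4  # -> count = 6

Answer: 6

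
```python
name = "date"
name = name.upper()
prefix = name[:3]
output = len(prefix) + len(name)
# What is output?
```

Trace (tracking output):
name = 'date'  # -> name = 'date'
name = name.upper()  # -> name = 'DATE'
prefix = name[:3]  # -> prefix = 'DAT'
output = len(prefix) + len(name)  # -> output = 7

Answer: 7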